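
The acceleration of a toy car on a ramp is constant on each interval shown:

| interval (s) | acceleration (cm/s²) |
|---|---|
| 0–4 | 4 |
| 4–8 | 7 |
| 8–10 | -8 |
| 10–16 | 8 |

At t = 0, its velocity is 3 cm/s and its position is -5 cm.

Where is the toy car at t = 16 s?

On each constant-a segment, Δv = aΔt and Δx = v₀Δt + ½aΔt²; chain segment to segment.
0–4 s: v starts 3 cm/s; Δx = 3·4 + ½·4·4² = 44 cm; v ends 19 cm/s.
4–8 s: v starts 19 cm/s; Δx = 19·4 + ½·7·4² = 132 cm; v ends 47 cm/s.
8–10 s: v starts 47 cm/s; Δx = 47·2 + ½·-8·2² = 78 cm; v ends 31 cm/s.
10–16 s: v starts 31 cm/s; Δx = 31·6 + ½·8·6² = 330 cm; v ends 79 cm/s.
x(16) = -5 + Σ Δx = 579 cm.

579 cm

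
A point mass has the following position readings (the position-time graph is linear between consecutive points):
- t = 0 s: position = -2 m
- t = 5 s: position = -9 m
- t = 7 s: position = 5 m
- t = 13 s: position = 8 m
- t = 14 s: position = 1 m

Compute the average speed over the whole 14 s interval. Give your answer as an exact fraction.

Average speed = (total path length)/(elapsed time); on a piecewise-linear x-t graph the path length is Σ|Δx|.
0–5 s: |Δx| = |-9 − -2| = 7 m
5–7 s: |Δx| = |5 − -9| = 14 m
7–13 s: |Δx| = |8 − 5| = 3 m
13–14 s: |Δx| = |1 − 8| = 7 m
Total path = 31 m; average speed = 31/14 = 31/14 m/s.

31/14 m/s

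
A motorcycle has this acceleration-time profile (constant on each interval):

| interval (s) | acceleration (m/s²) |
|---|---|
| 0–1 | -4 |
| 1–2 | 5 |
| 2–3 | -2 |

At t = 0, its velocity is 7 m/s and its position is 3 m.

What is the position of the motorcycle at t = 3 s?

20.5 m

On each constant-a segment, Δv = aΔt and Δx = v₀Δt + ½aΔt²; chain segment to segment.
0–1 s: v starts 7 m/s; Δx = 7·1 + ½·-4·1² = 5 m; v ends 3 m/s.
1–2 s: v starts 3 m/s; Δx = 3·1 + ½·5·1² = 5.5 m; v ends 8 m/s.
2–3 s: v starts 8 m/s; Δx = 8·1 + ½·-2·1² = 7 m; v ends 6 m/s.
x(3) = 3 + Σ Δx = 20.5 m.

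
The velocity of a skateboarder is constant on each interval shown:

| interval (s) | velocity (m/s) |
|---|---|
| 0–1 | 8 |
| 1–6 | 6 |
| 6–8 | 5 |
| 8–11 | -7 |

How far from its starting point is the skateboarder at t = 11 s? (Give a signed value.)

27 m

Net displacement equals the area under the velocity-time graph (areas below the axis count negative).
0–1 s: 8 × 1 = 8 m
1–6 s: 6 × 5 = 30 m
6–8 s: 5 × 2 = 10 m
8–11 s: -7 × 3 = -21 m
Net displacement = 27 m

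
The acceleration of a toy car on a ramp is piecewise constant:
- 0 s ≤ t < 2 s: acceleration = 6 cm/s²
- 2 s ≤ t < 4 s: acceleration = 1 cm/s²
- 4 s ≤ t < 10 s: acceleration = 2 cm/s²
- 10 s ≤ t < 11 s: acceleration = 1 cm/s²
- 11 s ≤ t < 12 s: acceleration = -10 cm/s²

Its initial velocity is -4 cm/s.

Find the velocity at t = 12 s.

13 cm/s

Δv equals the area under the a-t graph; then v = v₀ + Δv.
0–2 s: 6 × 2 = 12 cm/s
2–4 s: 1 × 2 = 2 cm/s
4–10 s: 2 × 6 = 12 cm/s
10–11 s: 1 × 1 = 1 cm/s
11–12 s: -10 × 1 = -10 cm/s
Δv = 17 cm/s, so v(12) = -4 + (17) = 13 cm/s.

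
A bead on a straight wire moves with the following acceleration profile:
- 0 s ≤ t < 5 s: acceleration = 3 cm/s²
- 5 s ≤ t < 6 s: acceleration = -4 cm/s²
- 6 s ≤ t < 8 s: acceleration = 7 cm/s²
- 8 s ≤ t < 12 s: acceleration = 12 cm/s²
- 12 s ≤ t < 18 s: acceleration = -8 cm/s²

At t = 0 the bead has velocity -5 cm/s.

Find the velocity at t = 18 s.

20 cm/s

Δv equals the area under the a-t graph; then v = v₀ + Δv.
0–5 s: 3 × 5 = 15 cm/s
5–6 s: -4 × 1 = -4 cm/s
6–8 s: 7 × 2 = 14 cm/s
8–12 s: 12 × 4 = 48 cm/s
12–18 s: -8 × 6 = -48 cm/s
Δv = 25 cm/s, so v(18) = -5 + (25) = 20 cm/s.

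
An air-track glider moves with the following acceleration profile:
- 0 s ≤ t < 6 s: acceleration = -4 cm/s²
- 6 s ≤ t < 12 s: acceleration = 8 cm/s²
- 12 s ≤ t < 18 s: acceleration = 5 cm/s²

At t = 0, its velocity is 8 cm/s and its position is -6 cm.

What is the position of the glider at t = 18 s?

On each constant-a segment, Δv = aΔt and Δx = v₀Δt + ½aΔt²; chain segment to segment.
0–6 s: v starts 8 cm/s; Δx = 8·6 + ½·-4·6² = -24 cm; v ends -16 cm/s.
6–12 s: v starts -16 cm/s; Δx = -16·6 + ½·8·6² = 48 cm; v ends 32 cm/s.
12–18 s: v starts 32 cm/s; Δx = 32·6 + ½·5·6² = 282 cm; v ends 62 cm/s.
x(18) = -6 + Σ Δx = 300 cm.

300 cm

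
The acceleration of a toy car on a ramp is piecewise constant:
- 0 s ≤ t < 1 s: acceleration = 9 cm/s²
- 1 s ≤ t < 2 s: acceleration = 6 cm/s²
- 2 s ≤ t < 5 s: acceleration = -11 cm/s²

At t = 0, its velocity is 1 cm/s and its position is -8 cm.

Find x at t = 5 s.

On each constant-a segment, Δv = aΔt and Δx = v₀Δt + ½aΔt²; chain segment to segment.
0–1 s: v starts 1 cm/s; Δx = 1·1 + ½·9·1² = 5.5 cm; v ends 10 cm/s.
1–2 s: v starts 10 cm/s; Δx = 10·1 + ½·6·1² = 13 cm; v ends 16 cm/s.
2–5 s: v starts 16 cm/s; Δx = 16·3 + ½·-11·3² = -1.5 cm; v ends -17 cm/s.
x(5) = -8 + Σ Δx = 9 cm.

9 cm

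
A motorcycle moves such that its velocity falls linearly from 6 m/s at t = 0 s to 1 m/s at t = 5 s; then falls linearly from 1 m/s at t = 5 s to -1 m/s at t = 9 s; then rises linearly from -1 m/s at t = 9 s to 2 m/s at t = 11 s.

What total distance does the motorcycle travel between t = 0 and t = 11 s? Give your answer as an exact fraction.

127/6 m

Total distance travelled is ∫|v| dt — sum the magnitudes of each area piece.
0–5 s: |½(6 + 1)(5)| = 17.5 m
5–9 s: v = 0 at t = 7 s; triangle areas 1 + 1 = 2 m
9–11 s: v = 0 at t = 29/3 s; triangle areas 1/3 + 4/3 = 5/3 m
Total distance = 127/6 m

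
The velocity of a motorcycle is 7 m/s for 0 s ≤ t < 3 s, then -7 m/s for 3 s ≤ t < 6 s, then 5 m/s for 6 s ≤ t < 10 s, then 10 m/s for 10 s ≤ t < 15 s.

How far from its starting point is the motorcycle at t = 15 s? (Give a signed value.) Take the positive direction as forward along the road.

70 m

Displacement is the signed area under the v-t curve.
0–3 s: 7 × 3 = 21 m
3–6 s: -7 × 3 = -21 m
6–10 s: 5 × 4 = 20 m
10–15 s: 10 × 5 = 50 m
Net displacement = 70 m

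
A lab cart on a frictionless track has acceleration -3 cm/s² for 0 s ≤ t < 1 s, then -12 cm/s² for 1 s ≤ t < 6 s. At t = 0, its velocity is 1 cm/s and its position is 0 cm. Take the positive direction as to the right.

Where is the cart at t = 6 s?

-160.5 cm

On each constant-a segment, Δv = aΔt and Δx = v₀Δt + ½aΔt²; chain segment to segment.
0–1 s: v starts 1 cm/s; Δx = 1·1 + ½·-3·1² = -0.5 cm; v ends -2 cm/s.
1–6 s: v starts -2 cm/s; Δx = -2·5 + ½·-12·5² = -160 cm; v ends -62 cm/s.
x(6) = 0 + Σ Δx = -160.5 cm.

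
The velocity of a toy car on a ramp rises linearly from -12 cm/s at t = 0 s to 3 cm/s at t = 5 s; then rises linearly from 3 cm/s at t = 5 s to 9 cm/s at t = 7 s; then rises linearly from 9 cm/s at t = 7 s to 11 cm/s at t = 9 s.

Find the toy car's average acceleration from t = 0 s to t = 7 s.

3 cm/s²

Average acceleration = Δv/Δt = (9 − -12)/(7 − 0) = 3 cm/s².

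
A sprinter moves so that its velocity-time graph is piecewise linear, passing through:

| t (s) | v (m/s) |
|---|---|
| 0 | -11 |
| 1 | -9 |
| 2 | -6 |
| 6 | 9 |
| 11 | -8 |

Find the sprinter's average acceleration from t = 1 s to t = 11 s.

Average acceleration = Δv/Δt = (-8 − -9)/(11 − 1) = 0.1 m/s².

0.1 m/s²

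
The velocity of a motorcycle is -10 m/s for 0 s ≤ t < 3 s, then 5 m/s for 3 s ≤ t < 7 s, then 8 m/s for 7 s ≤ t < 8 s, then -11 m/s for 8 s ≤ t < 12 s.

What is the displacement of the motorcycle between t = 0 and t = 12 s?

-46 m

Displacement is the signed area under the v-t curve.
0–3 s: -10 × 3 = -30 m
3–7 s: 5 × 4 = 20 m
7–8 s: 8 × 1 = 8 m
8–12 s: -11 × 4 = -44 m
Net displacement = -46 m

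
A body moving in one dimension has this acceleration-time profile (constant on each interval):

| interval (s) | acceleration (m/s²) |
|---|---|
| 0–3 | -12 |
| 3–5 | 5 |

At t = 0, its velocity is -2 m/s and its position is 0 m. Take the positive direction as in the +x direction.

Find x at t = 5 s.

On each constant-a segment, Δv = aΔt and Δx = v₀Δt + ½aΔt²; chain segment to segment.
0–3 s: v starts -2 m/s; Δx = -2·3 + ½·-12·3² = -60 m; v ends -38 m/s.
3–5 s: v starts -38 m/s; Δx = -38·2 + ½·5·2² = -66 m; v ends -28 m/s.
x(5) = 0 + Σ Δx = -126 m.

-126 m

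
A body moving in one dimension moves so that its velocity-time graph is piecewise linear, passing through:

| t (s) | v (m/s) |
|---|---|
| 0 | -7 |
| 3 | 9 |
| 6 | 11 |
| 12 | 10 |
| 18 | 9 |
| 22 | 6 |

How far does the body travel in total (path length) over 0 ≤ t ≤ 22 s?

Total distance travelled is ∫|v| dt — sum the magnitudes of each area piece.
0–3 s: v = 0 at t = 1.3125 s; triangle areas 4.59375 + 7.59375 = 12.1875 m
3–6 s: |½(9 + 11)(3)| = 30 m
6–12 s: |½(11 + 10)(6)| = 63 m
12–18 s: |½(10 + 9)(6)| = 57 m
18–22 s: |½(9 + 6)(4)| = 30 m
Total distance = 192.1875 m

192.1875 m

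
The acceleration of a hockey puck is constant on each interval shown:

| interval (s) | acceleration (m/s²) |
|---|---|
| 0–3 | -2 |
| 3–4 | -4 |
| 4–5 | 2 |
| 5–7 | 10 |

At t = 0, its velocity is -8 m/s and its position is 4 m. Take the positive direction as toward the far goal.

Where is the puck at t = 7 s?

-74 m

On each constant-a segment, Δv = aΔt and Δx = v₀Δt + ½aΔt²; chain segment to segment.
0–3 s: v starts -8 m/s; Δx = -8·3 + ½·-2·3² = -33 m; v ends -14 m/s.
3–4 s: v starts -14 m/s; Δx = -14·1 + ½·-4·1² = -16 m; v ends -18 m/s.
4–5 s: v starts -18 m/s; Δx = -18·1 + ½·2·1² = -17 m; v ends -16 m/s.
5–7 s: v starts -16 m/s; Δx = -16·2 + ½·10·2² = -12 m; v ends 4 m/s.
x(7) = 4 + Σ Δx = -74 m.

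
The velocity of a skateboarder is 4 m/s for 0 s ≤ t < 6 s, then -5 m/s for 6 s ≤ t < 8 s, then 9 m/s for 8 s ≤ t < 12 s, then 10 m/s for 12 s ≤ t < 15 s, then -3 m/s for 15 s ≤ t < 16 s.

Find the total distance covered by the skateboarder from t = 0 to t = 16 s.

103 m

Distance (not displacement) is the total path length: add the absolute areas under v-t.
0–6 s: |4| × 6 = 24 m
6–8 s: |-5| × 2 = 10 m
8–12 s: |9| × 4 = 36 m
12–15 s: |10| × 3 = 30 m
15–16 s: |-3| × 1 = 3 m
Total distance = 103 m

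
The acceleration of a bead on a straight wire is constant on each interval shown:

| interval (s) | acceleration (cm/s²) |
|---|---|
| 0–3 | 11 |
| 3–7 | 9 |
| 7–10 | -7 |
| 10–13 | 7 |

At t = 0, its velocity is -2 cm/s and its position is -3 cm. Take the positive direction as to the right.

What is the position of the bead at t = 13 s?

575.5 cm

On each constant-a segment, Δv = aΔt and Δx = v₀Δt + ½aΔt²; chain segment to segment.
0–3 s: v starts -2 cm/s; Δx = -2·3 + ½·11·3² = 43.5 cm; v ends 31 cm/s.
3–7 s: v starts 31 cm/s; Δx = 31·4 + ½·9·4² = 196 cm; v ends 67 cm/s.
7–10 s: v starts 67 cm/s; Δx = 67·3 + ½·-7·3² = 169.5 cm; v ends 46 cm/s.
10–13 s: v starts 46 cm/s; Δx = 46·3 + ½·7·3² = 169.5 cm; v ends 67 cm/s.
x(13) = -3 + Σ Δx = 575.5 cm.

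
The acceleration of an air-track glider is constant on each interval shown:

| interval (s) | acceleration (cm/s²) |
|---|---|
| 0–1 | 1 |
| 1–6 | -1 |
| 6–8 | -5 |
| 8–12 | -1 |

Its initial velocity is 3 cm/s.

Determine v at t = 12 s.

-15 cm/s

Δv equals the area under the a-t graph; then v = v₀ + Δv.
0–1 s: 1 × 1 = 1 cm/s
1–6 s: -1 × 5 = -5 cm/s
6–8 s: -5 × 2 = -10 cm/s
8–12 s: -1 × 4 = -4 cm/s
Δv = -18 cm/s, so v(12) = 3 + (-18) = -15 cm/s.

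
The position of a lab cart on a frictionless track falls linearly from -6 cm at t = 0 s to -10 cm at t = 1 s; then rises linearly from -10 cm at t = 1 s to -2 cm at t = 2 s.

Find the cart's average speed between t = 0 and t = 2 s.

6 cm/s

Average speed = (total path length)/(elapsed time); on a piecewise-linear x-t graph the path length is Σ|Δx|.
0–1 s: |Δx| = |-10 − -6| = 4 cm
1–2 s: |Δx| = |-2 − -10| = 8 cm
Total path = 12 cm; average speed = 12/2 = 6 cm/s.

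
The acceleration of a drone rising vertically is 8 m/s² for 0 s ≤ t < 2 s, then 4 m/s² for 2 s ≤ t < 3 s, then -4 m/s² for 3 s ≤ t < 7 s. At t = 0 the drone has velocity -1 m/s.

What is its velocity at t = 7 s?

3 m/s

Δv equals the area under the a-t graph; then v = v₀ + Δv.
0–2 s: 8 × 2 = 16 m/s
2–3 s: 4 × 1 = 4 m/s
3–7 s: -4 × 4 = -16 m/s
Δv = 4 m/s, so v(7) = -1 + (4) = 3 m/s.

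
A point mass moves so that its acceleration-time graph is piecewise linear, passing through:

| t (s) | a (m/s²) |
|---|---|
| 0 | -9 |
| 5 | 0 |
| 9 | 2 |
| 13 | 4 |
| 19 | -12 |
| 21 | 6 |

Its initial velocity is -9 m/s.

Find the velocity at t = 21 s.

Δv equals the area under the a-t graph; then v = v₀ + Δv.
0–5 s: ½(-9 + 0)(5) = -22.5 m/s
5–9 s: ½(0 + 2)(4) = 4 m/s
9–13 s: ½(2 + 4)(4) = 12 m/s
13–19 s: ½(4 + -12)(6) = -24 m/s
19–21 s: ½(-12 + 6)(2) = -6 m/s
Δv = -36.5 m/s, so v(21) = -9 + (-36.5) = -45.5 m/s.

-45.5 m/s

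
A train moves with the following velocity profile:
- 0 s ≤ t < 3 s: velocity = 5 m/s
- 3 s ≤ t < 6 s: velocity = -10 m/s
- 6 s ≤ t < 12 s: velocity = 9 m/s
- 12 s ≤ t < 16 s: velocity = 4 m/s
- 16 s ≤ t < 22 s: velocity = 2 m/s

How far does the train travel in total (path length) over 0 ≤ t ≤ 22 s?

Total distance travelled is ∫|v| dt — sum the magnitudes of each area piece.
0–3 s: |5| × 3 = 15 m
3–6 s: |-10| × 3 = 30 m
6–12 s: |9| × 6 = 54 m
12–16 s: |4| × 4 = 16 m
16–22 s: |2| × 6 = 12 m
Total distance = 127 m

127 m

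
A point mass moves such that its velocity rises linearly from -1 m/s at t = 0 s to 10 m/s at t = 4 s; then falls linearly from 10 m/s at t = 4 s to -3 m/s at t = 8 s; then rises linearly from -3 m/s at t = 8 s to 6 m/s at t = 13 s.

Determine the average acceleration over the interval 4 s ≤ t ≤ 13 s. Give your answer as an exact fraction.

-4/9 m/s²

Average acceleration = Δv/Δt = (6 − 10)/(13 − 4) = -4/9 m/s².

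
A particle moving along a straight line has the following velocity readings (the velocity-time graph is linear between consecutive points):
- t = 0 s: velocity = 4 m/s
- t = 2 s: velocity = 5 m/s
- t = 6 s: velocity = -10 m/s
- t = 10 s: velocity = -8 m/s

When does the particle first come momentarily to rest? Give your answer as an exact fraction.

v changes sign on 2–6 s (from 5 to -10); the graph is linear there, so v = 0 at t = 2 + (-5)·(6 − 2)/(-10 − 5) = 10/3 s.

t = 10/3 s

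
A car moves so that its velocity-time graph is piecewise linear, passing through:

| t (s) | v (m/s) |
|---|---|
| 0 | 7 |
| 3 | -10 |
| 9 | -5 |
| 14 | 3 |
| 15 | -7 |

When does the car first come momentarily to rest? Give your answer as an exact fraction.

v changes sign on 0–3 s (from 7 to -10); the graph is linear there, so v = 0 at t = 0 + (-7)·(3 − 0)/(-10 − 7) = 21/17 s.

t = 21/17 s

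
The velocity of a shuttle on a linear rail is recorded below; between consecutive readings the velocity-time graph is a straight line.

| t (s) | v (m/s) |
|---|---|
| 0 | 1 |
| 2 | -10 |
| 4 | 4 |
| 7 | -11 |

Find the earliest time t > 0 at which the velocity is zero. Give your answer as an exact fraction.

v changes sign on 0–2 s (from 1 to -10); the graph is linear there, so v = 0 at t = 0 + (-1)·(2 − 0)/(-10 − 1) = 2/11 s.

t = 2/11 s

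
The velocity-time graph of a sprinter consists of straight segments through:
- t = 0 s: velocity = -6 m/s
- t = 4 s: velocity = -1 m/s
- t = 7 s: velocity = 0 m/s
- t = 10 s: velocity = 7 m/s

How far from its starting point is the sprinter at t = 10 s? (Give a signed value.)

-5 m

Net displacement equals the area under the velocity-time graph (areas below the axis count negative).
0–4 s: ½(-6 + -1)(4) = -14 m
4–7 s: ½(-1 + 0)(3) = -1.5 m
7–10 s: ½(0 + 7)(3) = 10.5 m
Net displacement = -5 m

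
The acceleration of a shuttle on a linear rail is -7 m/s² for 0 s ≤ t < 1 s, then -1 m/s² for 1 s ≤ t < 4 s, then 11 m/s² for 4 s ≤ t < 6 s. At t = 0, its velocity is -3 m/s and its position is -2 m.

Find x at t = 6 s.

On each constant-a segment, Δv = aΔt and Δx = v₀Δt + ½aΔt²; chain segment to segment.
0–1 s: v starts -3 m/s; Δx = -3·1 + ½·-7·1² = -6.5 m; v ends -10 m/s.
1–4 s: v starts -10 m/s; Δx = -10·3 + ½·-1·3² = -34.5 m; v ends -13 m/s.
4–6 s: v starts -13 m/s; Δx = -13·2 + ½·11·2² = -4 m; v ends 9 m/s.
x(6) = -2 + Σ Δx = -47 m.

-47 m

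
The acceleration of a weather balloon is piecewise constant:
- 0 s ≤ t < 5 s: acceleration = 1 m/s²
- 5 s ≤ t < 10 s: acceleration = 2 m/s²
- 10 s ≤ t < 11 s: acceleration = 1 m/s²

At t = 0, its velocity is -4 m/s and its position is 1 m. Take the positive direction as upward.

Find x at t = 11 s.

35 m

On each constant-a segment, Δv = aΔt and Δx = v₀Δt + ½aΔt²; chain segment to segment.
0–5 s: v starts -4 m/s; Δx = -4·5 + ½·1·5² = -7.5 m; v ends 1 m/s.
5–10 s: v starts 1 m/s; Δx = 1·5 + ½·2·5² = 30 m; v ends 11 m/s.
10–11 s: v starts 11 m/s; Δx = 11·1 + ½·1·1² = 11.5 m; v ends 12 m/s.
x(11) = 1 + Σ Δx = 35 m.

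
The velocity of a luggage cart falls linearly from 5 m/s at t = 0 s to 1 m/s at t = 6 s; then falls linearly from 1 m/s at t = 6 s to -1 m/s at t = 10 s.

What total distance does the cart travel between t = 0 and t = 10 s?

Total distance travelled is ∫|v| dt — sum the magnitudes of each area piece.
0–6 s: |½(5 + 1)(6)| = 18 m
6–10 s: v = 0 at t = 8 s; triangle areas 1 + 1 = 2 m
Total distance = 20 m

20 m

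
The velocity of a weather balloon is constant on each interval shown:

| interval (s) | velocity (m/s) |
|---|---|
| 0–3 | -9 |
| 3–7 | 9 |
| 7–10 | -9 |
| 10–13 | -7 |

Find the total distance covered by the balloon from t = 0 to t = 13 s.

Total distance travelled is ∫|v| dt — sum the magnitudes of each area piece.
0–3 s: |-9| × 3 = 27 m
3–7 s: |9| × 4 = 36 m
7–10 s: |-9| × 3 = 27 m
10–13 s: |-7| × 3 = 21 m
Total distance = 111 m

111 m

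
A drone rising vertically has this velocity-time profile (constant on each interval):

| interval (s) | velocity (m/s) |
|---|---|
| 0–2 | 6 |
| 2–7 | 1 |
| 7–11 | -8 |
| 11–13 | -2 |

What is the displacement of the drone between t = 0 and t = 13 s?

Displacement is the signed area under the v-t curve.
0–2 s: 6 × 2 = 12 m
2–7 s: 1 × 5 = 5 m
7–11 s: -8 × 4 = -32 m
11–13 s: -2 × 2 = -4 m
Net displacement = -19 m

-19 m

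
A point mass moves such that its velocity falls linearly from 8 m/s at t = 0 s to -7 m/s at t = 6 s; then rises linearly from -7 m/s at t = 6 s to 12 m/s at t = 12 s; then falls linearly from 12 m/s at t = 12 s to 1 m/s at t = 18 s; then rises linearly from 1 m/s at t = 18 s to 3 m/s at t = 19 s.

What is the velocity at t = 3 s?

On 0–6 s the graph is linear from 8 to -7 m/s: v(3) = 8 + (-7 − 8)·(3 − 0)/(6 − 0) = 0.5 m/s.

0.5 m/s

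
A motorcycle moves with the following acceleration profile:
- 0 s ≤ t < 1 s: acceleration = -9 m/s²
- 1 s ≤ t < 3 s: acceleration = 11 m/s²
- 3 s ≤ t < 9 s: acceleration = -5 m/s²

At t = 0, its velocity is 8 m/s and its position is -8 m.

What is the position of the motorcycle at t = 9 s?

On each constant-a segment, Δv = aΔt and Δx = v₀Δt + ½aΔt²; chain segment to segment.
0–1 s: v starts 8 m/s; Δx = 8·1 + ½·-9·1² = 3.5 m; v ends -1 m/s.
1–3 s: v starts -1 m/s; Δx = -1·2 + ½·11·2² = 20 m; v ends 21 m/s.
3–9 s: v starts 21 m/s; Δx = 21·6 + ½·-5·6² = 36 m; v ends -9 m/s.
x(9) = -8 + Σ Δx = 51.5 m.

51.5 m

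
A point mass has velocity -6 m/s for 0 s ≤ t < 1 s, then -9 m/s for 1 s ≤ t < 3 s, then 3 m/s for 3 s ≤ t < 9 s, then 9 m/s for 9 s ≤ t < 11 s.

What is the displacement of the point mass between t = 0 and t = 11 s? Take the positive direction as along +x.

Net displacement equals the area under the velocity-time graph (areas below the axis count negative).
0–1 s: -6 × 1 = -6 m
1–3 s: -9 × 2 = -18 m
3–9 s: 3 × 6 = 18 m
9–11 s: 9 × 2 = 18 m
Net displacement = 12 m

12 m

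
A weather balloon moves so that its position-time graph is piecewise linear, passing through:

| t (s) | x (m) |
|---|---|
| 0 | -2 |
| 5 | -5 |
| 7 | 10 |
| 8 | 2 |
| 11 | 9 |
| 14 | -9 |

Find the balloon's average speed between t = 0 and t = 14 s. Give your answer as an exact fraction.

51/14 m/s

Average speed = (total path length)/(elapsed time); on a piecewise-linear x-t graph the path length is Σ|Δx|.
0–5 s: |Δx| = |-5 − -2| = 3 m
5–7 s: |Δx| = |10 − -5| = 15 m
7–8 s: |Δx| = |2 − 10| = 8 m
8–11 s: |Δx| = |9 − 2| = 7 m
11–14 s: |Δx| = |-9 − 9| = 18 m
Total path = 51 m; average speed = 51/14 = 51/14 m/s.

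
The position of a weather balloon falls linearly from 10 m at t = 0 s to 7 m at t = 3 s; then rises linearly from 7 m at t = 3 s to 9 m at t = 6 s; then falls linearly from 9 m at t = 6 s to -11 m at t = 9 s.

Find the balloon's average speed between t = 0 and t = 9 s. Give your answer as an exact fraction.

Average speed = (total path length)/(elapsed time); on a piecewise-linear x-t graph the path length is Σ|Δx|.
0–3 s: |Δx| = |7 − 10| = 3 m
3–6 s: |Δx| = |9 − 7| = 2 m
6–9 s: |Δx| = |-11 − 9| = 20 m
Total path = 25 m; average speed = 25/9 = 25/9 m/s.

25/9 m/s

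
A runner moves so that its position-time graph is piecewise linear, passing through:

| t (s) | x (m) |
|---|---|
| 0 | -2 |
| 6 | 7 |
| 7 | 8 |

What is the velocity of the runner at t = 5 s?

Velocity is the slope of the x-t graph on 0–6 s: (7 − -2)/(6 − 0) = 1.5 m/s.

1.5 m/s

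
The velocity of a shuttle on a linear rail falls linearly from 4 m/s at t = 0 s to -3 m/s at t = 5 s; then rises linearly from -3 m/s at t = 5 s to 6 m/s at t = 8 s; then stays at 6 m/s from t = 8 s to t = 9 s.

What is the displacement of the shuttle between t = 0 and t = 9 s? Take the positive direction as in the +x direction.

Displacement is the signed area under the v-t curve.
0–5 s: ½(4 + -3)(5) = 2.5 m
5–8 s: ½(-3 + 6)(3) = 4.5 m
8–9 s: 6 × 1 = 6 m
Net displacement = 13 m

13 m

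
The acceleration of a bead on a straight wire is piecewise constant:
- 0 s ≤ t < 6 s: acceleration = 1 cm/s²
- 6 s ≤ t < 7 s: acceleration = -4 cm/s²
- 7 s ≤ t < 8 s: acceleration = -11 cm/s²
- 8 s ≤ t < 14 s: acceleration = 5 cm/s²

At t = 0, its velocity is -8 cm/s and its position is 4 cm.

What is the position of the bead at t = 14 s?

-53.5 cm

On each constant-a segment, Δv = aΔt and Δx = v₀Δt + ½aΔt²; chain segment to segment.
0–6 s: v starts -8 cm/s; Δx = -8·6 + ½·1·6² = -30 cm; v ends -2 cm/s.
6–7 s: v starts -2 cm/s; Δx = -2·1 + ½·-4·1² = -4 cm; v ends -6 cm/s.
7–8 s: v starts -6 cm/s; Δx = -6·1 + ½·-11·1² = -11.5 cm; v ends -17 cm/s.
8–14 s: v starts -17 cm/s; Δx = -17·6 + ½·5·6² = -12 cm; v ends 13 cm/s.
x(14) = 4 + Σ Δx = -53.5 cm.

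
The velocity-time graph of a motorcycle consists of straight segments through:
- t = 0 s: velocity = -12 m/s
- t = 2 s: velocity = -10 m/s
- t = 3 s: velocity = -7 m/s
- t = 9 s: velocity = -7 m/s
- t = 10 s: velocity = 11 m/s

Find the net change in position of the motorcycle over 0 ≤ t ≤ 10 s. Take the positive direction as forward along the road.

Net displacement equals the area under the velocity-time graph (areas below the axis count negative).
0–2 s: ½(-12 + -10)(2) = -22 m
2–3 s: ½(-10 + -7)(1) = -8.5 m
3–9 s: -7 × 6 = -42 m
9–10 s: ½(-7 + 11)(1) = 2 m
Net displacement = -70.5 m

-70.5 m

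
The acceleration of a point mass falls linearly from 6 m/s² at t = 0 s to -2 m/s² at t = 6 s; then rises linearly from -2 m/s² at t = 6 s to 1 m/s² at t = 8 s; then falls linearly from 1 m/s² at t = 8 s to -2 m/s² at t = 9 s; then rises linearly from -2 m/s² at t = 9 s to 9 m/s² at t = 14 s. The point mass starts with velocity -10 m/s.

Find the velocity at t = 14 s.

18 m/s

Δv equals the area under the a-t graph; then v = v₀ + Δv.
0–6 s: ½(6 + -2)(6) = 12 m/s
6–8 s: ½(-2 + 1)(2) = -1 m/s
8–9 s: ½(1 + -2)(1) = -0.5 m/s
9–14 s: ½(-2 + 9)(5) = 17.5 m/s
Δv = 28 m/s, so v(14) = -10 + (28) = 18 m/s.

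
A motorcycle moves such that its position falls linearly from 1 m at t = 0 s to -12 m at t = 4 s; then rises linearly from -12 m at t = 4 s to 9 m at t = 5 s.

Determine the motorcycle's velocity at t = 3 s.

-3.25 m/s

Velocity is the slope of the x-t graph on 0–4 s: (-12 − 1)/(4 − 0) = -3.25 m/s.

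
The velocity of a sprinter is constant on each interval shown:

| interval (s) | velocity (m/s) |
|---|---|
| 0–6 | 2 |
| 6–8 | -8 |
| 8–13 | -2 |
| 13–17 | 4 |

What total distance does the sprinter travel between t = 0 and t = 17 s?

54 m

Distance (not displacement) is the total path length: add the absolute areas under v-t.
0–6 s: |2| × 6 = 12 m
6–8 s: |-8| × 2 = 16 m
8–13 s: |-2| × 5 = 10 m
13–17 s: |4| × 4 = 16 m
Total distance = 54 m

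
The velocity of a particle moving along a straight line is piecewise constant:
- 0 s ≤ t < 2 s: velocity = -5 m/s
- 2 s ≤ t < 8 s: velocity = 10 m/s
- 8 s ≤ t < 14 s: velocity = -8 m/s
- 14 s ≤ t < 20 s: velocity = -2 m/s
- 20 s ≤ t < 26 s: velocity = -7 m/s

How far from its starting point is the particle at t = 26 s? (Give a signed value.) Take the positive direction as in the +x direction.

-52 m

Displacement is the signed area under the v-t curve.
0–2 s: -5 × 2 = -10 m
2–8 s: 10 × 6 = 60 m
8–14 s: -8 × 6 = -48 m
14–20 s: -2 × 6 = -12 m
20–26 s: -7 × 6 = -42 m
Net displacement = -52 m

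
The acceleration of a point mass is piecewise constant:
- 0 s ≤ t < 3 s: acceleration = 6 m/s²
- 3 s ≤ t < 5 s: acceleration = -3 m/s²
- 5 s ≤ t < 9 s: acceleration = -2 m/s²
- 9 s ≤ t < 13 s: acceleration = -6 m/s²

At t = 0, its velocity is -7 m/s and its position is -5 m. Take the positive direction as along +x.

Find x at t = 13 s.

On each constant-a segment, Δv = aΔt and Δx = v₀Δt + ½aΔt²; chain segment to segment.
0–3 s: v starts -7 m/s; Δx = -7·3 + ½·6·3² = 6 m; v ends 11 m/s.
3–5 s: v starts 11 m/s; Δx = 11·2 + ½·-3·2² = 16 m; v ends 5 m/s.
5–9 s: v starts 5 m/s; Δx = 5·4 + ½·-2·4² = 4 m; v ends -3 m/s.
9–13 s: v starts -3 m/s; Δx = -3·4 + ½·-6·4² = -60 m; v ends -27 m/s.
x(13) = -5 + Σ Δx = -39 m.

-39 m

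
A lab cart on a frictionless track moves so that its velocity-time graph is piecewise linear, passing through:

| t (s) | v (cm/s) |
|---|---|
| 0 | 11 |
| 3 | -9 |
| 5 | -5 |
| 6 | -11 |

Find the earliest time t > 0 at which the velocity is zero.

v changes sign on 0–3 s (from 11 to -9); the graph is linear there, so v = 0 at t = 0 + (-11)·(3 − 0)/(-9 − 11) = 1.65 s.

t = 1.65 s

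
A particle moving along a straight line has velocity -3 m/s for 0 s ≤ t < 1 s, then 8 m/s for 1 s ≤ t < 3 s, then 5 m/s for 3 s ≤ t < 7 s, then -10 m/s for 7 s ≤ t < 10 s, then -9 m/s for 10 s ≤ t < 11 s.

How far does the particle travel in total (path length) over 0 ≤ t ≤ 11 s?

Distance (not displacement) is the total path length: add the absolute areas under v-t.
0–1 s: |-3| × 1 = 3 m
1–3 s: |8| × 2 = 16 m
3–7 s: |5| × 4 = 20 m
7–10 s: |-10| × 3 = 30 m
10–11 s: |-9| × 1 = 9 m
Total distance = 78 m

78 m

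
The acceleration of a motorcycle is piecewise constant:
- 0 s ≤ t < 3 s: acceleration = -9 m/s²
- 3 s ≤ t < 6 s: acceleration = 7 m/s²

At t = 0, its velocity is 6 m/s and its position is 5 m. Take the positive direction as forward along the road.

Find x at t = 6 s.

-49 m

On each constant-a segment, Δv = aΔt and Δx = v₀Δt + ½aΔt²; chain segment to segment.
0–3 s: v starts 6 m/s; Δx = 6·3 + ½·-9·3² = -22.5 m; v ends -21 m/s.
3–6 s: v starts -21 m/s; Δx = -21·3 + ½·7·3² = -31.5 m; v ends 0 m/s.
x(6) = 5 + Σ Δx = -49 m.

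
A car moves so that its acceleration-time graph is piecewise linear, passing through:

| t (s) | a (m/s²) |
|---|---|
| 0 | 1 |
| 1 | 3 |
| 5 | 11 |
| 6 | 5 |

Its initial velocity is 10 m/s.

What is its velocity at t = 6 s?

Δv equals the area under the a-t graph; then v = v₀ + Δv.
0–1 s: ½(1 + 3)(1) = 2 m/s
1–5 s: ½(3 + 11)(4) = 28 m/s
5–6 s: ½(11 + 5)(1) = 8 m/s
Δv = 38 m/s, so v(6) = 10 + (38) = 48 m/s.

48 m/s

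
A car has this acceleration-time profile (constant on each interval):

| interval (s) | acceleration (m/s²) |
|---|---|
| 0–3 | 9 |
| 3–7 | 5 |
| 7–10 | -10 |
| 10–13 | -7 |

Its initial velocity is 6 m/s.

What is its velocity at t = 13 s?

2 m/s

Δv equals the area under the a-t graph; then v = v₀ + Δv.
0–3 s: 9 × 3 = 27 m/s
3–7 s: 5 × 4 = 20 m/s
7–10 s: -10 × 3 = -30 m/s
10–13 s: -7 × 3 = -21 m/s
Δv = -4 m/s, so v(13) = 6 + (-4) = 2 m/s.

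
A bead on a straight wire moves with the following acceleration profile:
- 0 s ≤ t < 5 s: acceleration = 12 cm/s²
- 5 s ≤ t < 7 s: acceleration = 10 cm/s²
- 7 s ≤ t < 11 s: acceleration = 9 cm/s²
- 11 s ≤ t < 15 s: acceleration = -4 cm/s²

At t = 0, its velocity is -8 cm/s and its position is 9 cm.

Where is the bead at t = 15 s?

On each constant-a segment, Δv = aΔt and Δx = v₀Δt + ½aΔt²; chain segment to segment.
0–5 s: v starts -8 cm/s; Δx = -8·5 + ½·12·5² = 110 cm; v ends 52 cm/s.
5–7 s: v starts 52 cm/s; Δx = 52·2 + ½·10·2² = 124 cm; v ends 72 cm/s.
7–11 s: v starts 72 cm/s; Δx = 72·4 + ½·9·4² = 360 cm; v ends 108 cm/s.
11–15 s: v starts 108 cm/s; Δx = 108·4 + ½·-4·4² = 400 cm; v ends 92 cm/s.
x(15) = 9 + Σ Δx = 1003 cm.

1003 cm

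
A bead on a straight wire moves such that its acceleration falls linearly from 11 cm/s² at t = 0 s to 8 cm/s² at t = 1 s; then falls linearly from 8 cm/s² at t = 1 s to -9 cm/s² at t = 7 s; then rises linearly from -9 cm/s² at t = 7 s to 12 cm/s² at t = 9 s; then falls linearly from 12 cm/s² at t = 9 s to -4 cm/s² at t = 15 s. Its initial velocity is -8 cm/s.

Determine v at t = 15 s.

Δv equals the area under the a-t graph; then v = v₀ + Δv.
0–1 s: ½(11 + 8)(1) = 9.5 cm/s
1–7 s: ½(8 + -9)(6) = -3 cm/s
7–9 s: ½(-9 + 12)(2) = 3 cm/s
9–15 s: ½(12 + -4)(6) = 24 cm/s
Δv = 33.5 cm/s, so v(15) = -8 + (33.5) = 25.5 cm/s.

25.5 cm/s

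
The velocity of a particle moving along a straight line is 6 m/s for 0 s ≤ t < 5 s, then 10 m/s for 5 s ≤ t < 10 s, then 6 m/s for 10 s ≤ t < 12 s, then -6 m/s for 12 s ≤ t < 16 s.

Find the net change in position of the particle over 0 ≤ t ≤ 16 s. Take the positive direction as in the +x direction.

Net displacement equals the area under the velocity-time graph (areas below the axis count negative).
0–5 s: 6 × 5 = 30 m
5–10 s: 10 × 5 = 50 m
10–12 s: 6 × 2 = 12 m
12–16 s: -6 × 4 = -24 m
Net displacement = 68 m

68 m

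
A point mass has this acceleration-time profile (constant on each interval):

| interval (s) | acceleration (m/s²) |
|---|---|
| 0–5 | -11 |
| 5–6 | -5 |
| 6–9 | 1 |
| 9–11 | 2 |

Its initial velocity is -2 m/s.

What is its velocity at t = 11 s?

-55 m/s

Δv equals the area under the a-t graph; then v = v₀ + Δv.
0–5 s: -11 × 5 = -55 m/s
5–6 s: -5 × 1 = -5 m/s
6–9 s: 1 × 3 = 3 m/s
9–11 s: 2 × 2 = 4 m/s
Δv = -53 m/s, so v(11) = -2 + (-53) = -55 m/s.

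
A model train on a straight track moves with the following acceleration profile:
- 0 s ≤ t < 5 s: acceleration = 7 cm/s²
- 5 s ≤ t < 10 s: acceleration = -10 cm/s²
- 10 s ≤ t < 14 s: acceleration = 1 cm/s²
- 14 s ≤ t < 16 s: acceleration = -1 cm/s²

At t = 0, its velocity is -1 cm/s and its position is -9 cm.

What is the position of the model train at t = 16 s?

On each constant-a segment, Δv = aΔt and Δx = v₀Δt + ½aΔt²; chain segment to segment.
0–5 s: v starts -1 cm/s; Δx = -1·5 + ½·7·5² = 82.5 cm; v ends 34 cm/s.
5–10 s: v starts 34 cm/s; Δx = 34·5 + ½·-10·5² = 45 cm; v ends -16 cm/s.
10–14 s: v starts -16 cm/s; Δx = -16·4 + ½·1·4² = -56 cm; v ends -12 cm/s.
14–16 s: v starts -12 cm/s; Δx = -12·2 + ½·-1·2² = -26 cm; v ends -14 cm/s.
x(16) = -9 + Σ Δx = 36.5 cm.

36.5 cm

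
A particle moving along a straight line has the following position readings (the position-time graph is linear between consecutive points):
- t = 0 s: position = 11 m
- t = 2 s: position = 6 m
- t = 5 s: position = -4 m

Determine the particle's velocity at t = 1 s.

-2.5 m/s

Velocity is the slope of the x-t graph on 0–2 s: (6 − 11)/(2 − 0) = -2.5 m/s.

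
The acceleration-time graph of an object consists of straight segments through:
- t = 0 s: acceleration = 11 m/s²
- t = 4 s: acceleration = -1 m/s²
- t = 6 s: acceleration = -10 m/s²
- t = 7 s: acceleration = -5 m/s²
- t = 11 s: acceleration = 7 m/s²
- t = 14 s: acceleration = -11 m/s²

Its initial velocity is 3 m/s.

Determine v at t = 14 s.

Δv equals the area under the a-t graph; then v = v₀ + Δv.
0–4 s: ½(11 + -1)(4) = 20 m/s
4–6 s: ½(-1 + -10)(2) = -11 m/s
6–7 s: ½(-10 + -5)(1) = -7.5 m/s
7–11 s: ½(-5 + 7)(4) = 4 m/s
11–14 s: ½(7 + -11)(3) = -6 m/s
Δv = -0.5 m/s, so v(14) = 3 + (-0.5) = 2.5 m/s.

2.5 m/s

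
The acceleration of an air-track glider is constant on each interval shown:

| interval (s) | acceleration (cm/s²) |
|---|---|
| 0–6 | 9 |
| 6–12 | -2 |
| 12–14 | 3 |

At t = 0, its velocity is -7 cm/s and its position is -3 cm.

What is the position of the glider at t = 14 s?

439 cm

On each constant-a segment, Δv = aΔt and Δx = v₀Δt + ½aΔt²; chain segment to segment.
0–6 s: v starts -7 cm/s; Δx = -7·6 + ½·9·6² = 120 cm; v ends 47 cm/s.
6–12 s: v starts 47 cm/s; Δx = 47·6 + ½·-2·6² = 246 cm; v ends 35 cm/s.
12–14 s: v starts 35 cm/s; Δx = 35·2 + ½·3·2² = 76 cm; v ends 41 cm/s.
x(14) = -3 + Σ Δx = 439 cm.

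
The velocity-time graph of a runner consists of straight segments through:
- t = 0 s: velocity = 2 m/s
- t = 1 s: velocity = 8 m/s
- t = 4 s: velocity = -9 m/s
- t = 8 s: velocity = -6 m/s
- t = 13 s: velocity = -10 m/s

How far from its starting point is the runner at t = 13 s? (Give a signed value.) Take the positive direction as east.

-66.5 m

Displacement is the signed area under the v-t curve.
0–1 s: ½(2 + 8)(1) = 5 m
1–4 s: ½(8 + -9)(3) = -1.5 m
4–8 s: ½(-9 + -6)(4) = -30 m
8–13 s: ½(-6 + -10)(5) = -40 m
Net displacement = -66.5 m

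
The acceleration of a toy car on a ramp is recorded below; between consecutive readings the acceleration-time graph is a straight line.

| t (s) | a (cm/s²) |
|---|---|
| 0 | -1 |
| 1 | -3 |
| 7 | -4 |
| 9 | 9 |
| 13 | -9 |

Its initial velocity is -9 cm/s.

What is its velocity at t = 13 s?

Δv equals the area under the a-t graph; then v = v₀ + Δv.
0–1 s: ½(-1 + -3)(1) = -2 cm/s
1–7 s: ½(-3 + -4)(6) = -21 cm/s
7–9 s: ½(-4 + 9)(2) = 5 cm/s
9–13 s: ½(9 + -9)(4) = 0 cm/s
Δv = -18 cm/s, so v(13) = -9 + (-18) = -27 cm/s.

-27 cm/s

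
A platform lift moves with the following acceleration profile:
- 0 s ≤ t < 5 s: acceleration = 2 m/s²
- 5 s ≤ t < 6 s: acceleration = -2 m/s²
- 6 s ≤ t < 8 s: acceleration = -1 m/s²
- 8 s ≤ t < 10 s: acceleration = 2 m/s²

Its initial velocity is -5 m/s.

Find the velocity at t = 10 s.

5 m/s

Δv equals the area under the a-t graph; then v = v₀ + Δv.
0–5 s: 2 × 5 = 10 m/s
5–6 s: -2 × 1 = -2 m/s
6–8 s: -1 × 2 = -2 m/s
8–10 s: 2 × 2 = 4 m/s
Δv = 10 m/s, so v(10) = -5 + (10) = 5 m/s.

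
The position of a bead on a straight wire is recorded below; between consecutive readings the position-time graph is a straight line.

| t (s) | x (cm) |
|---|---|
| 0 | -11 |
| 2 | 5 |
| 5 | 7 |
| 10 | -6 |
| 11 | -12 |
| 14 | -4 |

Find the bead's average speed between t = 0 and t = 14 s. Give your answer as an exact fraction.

45/14 cm/s

Average speed = (total path length)/(elapsed time); on a piecewise-linear x-t graph the path length is Σ|Δx|.
0–2 s: |Δx| = |5 − -11| = 16 cm
2–5 s: |Δx| = |7 − 5| = 2 cm
5–10 s: |Δx| = |-6 − 7| = 13 cm
10–11 s: |Δx| = |-12 − -6| = 6 cm
11–14 s: |Δx| = |-4 − -12| = 8 cm
Total path = 45 cm; average speed = 45/14 = 45/14 cm/s.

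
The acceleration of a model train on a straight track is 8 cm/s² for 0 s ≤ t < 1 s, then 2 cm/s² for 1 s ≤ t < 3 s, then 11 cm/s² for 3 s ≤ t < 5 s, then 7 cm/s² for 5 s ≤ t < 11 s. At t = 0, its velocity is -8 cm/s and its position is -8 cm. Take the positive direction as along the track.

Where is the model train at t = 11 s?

On each constant-a segment, Δv = aΔt and Δx = v₀Δt + ½aΔt²; chain segment to segment.
0–1 s: v starts -8 cm/s; Δx = -8·1 + ½·8·1² = -4 cm; v ends 0 cm/s.
1–3 s: v starts 0 cm/s; Δx = 0·2 + ½·2·2² = 4 cm; v ends 4 cm/s.
3–5 s: v starts 4 cm/s; Δx = 4·2 + ½·11·2² = 30 cm; v ends 26 cm/s.
5–11 s: v starts 26 cm/s; Δx = 26·6 + ½·7·6² = 282 cm; v ends 68 cm/s.
x(11) = -8 + Σ Δx = 304 cm.

304 cm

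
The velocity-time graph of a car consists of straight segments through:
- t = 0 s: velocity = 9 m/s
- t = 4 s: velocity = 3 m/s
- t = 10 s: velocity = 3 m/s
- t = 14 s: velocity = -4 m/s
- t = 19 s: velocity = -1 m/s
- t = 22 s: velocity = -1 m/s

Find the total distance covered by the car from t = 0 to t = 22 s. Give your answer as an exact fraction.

905/14 m

Total distance travelled is ∫|v| dt — sum the magnitudes of each area piece.
0–4 s: |½(9 + 3)(4)| = 24 m
4–10 s: |3| × 6 = 18 m
10–14 s: v = 0 at t = 82/7 s; triangle areas 18/7 + 32/7 = 50/7 m
14–19 s: |½(-4 + -1)(5)| = 12.5 m
19–22 s: |-1| × 3 = 3 m
Total distance = 905/14 m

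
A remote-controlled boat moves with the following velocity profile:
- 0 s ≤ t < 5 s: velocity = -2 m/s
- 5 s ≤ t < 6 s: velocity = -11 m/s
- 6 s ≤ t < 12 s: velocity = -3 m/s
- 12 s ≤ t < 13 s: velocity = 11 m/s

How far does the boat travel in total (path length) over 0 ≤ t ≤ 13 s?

50 m

Distance (not displacement) is the total path length: add the absolute areas under v-t.
0–5 s: |-2| × 5 = 10 m
5–6 s: |-11| × 1 = 11 m
6–12 s: |-3| × 6 = 18 m
12–13 s: |11| × 1 = 11 m
Total distance = 50 m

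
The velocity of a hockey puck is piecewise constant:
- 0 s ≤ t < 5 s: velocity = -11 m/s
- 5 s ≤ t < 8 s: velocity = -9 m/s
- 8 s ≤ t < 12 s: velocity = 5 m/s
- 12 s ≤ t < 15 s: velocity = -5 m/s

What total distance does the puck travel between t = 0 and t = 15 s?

Distance (not displacement) is the total path length: add the absolute areas under v-t.
0–5 s: |-11| × 5 = 55 m
5–8 s: |-9| × 3 = 27 m
8–12 s: |5| × 4 = 20 m
12–15 s: |-5| × 3 = 15 m
Total distance = 117 m

117 m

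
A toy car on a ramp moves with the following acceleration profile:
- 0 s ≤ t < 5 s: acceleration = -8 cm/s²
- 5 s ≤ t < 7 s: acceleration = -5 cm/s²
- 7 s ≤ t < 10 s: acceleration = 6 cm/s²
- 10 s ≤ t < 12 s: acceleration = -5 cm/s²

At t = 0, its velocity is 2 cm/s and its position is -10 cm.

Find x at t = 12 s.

-373 cm

On each constant-a segment, Δv = aΔt and Δx = v₀Δt + ½aΔt²; chain segment to segment.
0–5 s: v starts 2 cm/s; Δx = 2·5 + ½·-8·5² = -90 cm; v ends -38 cm/s.
5–7 s: v starts -38 cm/s; Δx = -38·2 + ½·-5·2² = -86 cm; v ends -48 cm/s.
7–10 s: v starts -48 cm/s; Δx = -48·3 + ½·6·3² = -117 cm; v ends -30 cm/s.
10–12 s: v starts -30 cm/s; Δx = -30·2 + ½·-5·2² = -70 cm; v ends -40 cm/s.
x(12) = -10 + Σ Δx = -373 cm.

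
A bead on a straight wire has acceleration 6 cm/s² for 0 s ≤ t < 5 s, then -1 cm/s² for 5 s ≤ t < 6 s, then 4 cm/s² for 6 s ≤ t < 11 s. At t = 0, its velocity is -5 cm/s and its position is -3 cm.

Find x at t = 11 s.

On each constant-a segment, Δv = aΔt and Δx = v₀Δt + ½aΔt²; chain segment to segment.
0–5 s: v starts -5 cm/s; Δx = -5·5 + ½·6·5² = 50 cm; v ends 25 cm/s.
5–6 s: v starts 25 cm/s; Δx = 25·1 + ½·-1·1² = 24.5 cm; v ends 24 cm/s.
6–11 s: v starts 24 cm/s; Δx = 24·5 + ½·4·5² = 170 cm; v ends 44 cm/s.
x(11) = -3 + Σ Δx = 241.5 cm.

241.5 cm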